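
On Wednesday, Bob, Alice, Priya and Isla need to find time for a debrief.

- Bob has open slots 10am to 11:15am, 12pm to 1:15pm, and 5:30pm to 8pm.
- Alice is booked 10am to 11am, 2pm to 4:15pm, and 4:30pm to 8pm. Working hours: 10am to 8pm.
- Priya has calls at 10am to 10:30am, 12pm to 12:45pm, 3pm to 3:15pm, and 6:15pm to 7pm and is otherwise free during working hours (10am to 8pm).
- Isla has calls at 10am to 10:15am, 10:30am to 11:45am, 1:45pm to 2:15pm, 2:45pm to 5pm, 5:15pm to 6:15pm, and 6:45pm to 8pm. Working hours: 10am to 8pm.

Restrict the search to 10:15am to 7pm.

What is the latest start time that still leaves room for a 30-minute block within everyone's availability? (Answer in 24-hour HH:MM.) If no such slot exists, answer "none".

Alice free within 10:00–20:00: 11:00–14:00, 16:15–16:30.
Priya free within 10:00–20:00: 10:30–12:00, 12:45–15:00, 15:15–18:15, 19:00–20:00.
Isla free within 10:00–20:00: 10:15–10:30, 11:45–13:45, 14:15–14:45, 17:00–17:15, 18:15–18:45.
Bob ∩ Alice: 11:00–11:15, 12:00–13:15.
Bob ∩ Alice ∩ Priya: 11:00–11:15, 12:45–13:15.
Bob ∩ Alice ∩ Priya ∩ Isla: 12:45–13:15.
Restricted to 10:15–19:00: 12:45–13:15.
Windows ≥ 30 min: 12:45–13:15.
Latest start in the last window 12:45–13:15 is 13:15 − 30 min = 12:45.

12:45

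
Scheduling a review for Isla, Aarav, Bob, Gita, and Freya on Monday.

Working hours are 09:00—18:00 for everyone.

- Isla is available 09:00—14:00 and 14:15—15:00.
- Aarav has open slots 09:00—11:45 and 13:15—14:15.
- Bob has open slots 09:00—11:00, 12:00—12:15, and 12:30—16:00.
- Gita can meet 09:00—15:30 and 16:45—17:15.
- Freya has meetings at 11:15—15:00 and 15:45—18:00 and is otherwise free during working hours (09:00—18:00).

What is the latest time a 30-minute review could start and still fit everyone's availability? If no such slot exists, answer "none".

10:30

Freya free within 09:00–18:00: 09:00–11:15, 15:00–15:45.
Isla ∩ Aarav: 09:00–11:45, 13:15–14:00.
Isla ∩ Aarav ∩ Bob: 09:00–11:00, 13:15–14:00.
Isla ∩ Aarav ∩ Bob ∩ Gita: 09:00–11:00, 13:15–14:00.
Isla ∩ Aarav ∩ Bob ∩ Gita ∩ Freya: 09:00–11:00.
Windows ≥ 30 min: 09:00–11:00.
Latest start in the last window 09:00–11:00 is 11:00 − 30 min = 10:30.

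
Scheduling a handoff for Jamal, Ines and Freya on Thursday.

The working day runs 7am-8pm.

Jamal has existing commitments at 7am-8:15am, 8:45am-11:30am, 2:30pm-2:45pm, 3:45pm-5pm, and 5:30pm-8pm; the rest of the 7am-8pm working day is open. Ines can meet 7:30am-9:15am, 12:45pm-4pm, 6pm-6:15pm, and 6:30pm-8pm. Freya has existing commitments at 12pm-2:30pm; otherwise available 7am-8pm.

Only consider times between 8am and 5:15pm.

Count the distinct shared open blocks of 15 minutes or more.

Jamal free within 07:00–20:00: 08:15–08:45, 11:30–14:30, 14:45–15:45, 17:00–17:30.
Freya free within 07:00–20:00: 07:00–12:00, 14:30–20:00.
Jamal ∩ Ines: 08:15–08:45, 12:45–14:30, 14:45–15:45.
Jamal ∩ Ines ∩ Freya: 08:15–08:45, 14:45–15:45.
Restricted to 08:00–17:15: 08:15–08:45, 14:45–15:45.
Windows ≥ 15 min: 08:15–08:45, 14:45–15:45.
That's 2 windows.

2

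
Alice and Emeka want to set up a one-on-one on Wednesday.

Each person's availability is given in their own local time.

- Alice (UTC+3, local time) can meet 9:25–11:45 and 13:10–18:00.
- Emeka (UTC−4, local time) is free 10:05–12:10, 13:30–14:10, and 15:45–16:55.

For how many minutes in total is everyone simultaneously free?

55 minutes

Alice → UTC: 06:25–08:45, 10:10–15:00.
Emeka → UTC: 14:05–16:10, 17:30–18:10, 19:45–20:55.
Alice ∩ Emeka: 14:05–15:00.
Total common minutes: 55.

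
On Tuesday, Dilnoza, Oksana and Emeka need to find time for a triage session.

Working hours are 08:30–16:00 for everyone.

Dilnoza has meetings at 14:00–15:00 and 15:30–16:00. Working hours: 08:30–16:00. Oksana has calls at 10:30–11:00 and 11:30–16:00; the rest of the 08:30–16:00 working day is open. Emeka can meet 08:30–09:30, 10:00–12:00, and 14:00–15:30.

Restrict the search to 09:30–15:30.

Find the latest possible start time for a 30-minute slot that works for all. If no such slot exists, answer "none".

Dilnoza free within 08:30–16:00: 08:30–14:00, 15:00–15:30.
Oksana free within 08:30–16:00: 08:30–10:30, 11:00–11:30.
Dilnoza ∩ Oksana: 08:30–10:30, 11:00–11:30.
Dilnoza ∩ Oksana ∩ Emeka: 08:30–09:30, 10:00–10:30, 11:00–11:30.
Restricted to 09:30–15:30: 10:00–10:30, 11:00–11:30.
Windows ≥ 30 min: 10:00–10:30, 11:00–11:30.
Latest start in the last window 11:00–11:30 is 11:30 − 30 min = 11:00.

11:00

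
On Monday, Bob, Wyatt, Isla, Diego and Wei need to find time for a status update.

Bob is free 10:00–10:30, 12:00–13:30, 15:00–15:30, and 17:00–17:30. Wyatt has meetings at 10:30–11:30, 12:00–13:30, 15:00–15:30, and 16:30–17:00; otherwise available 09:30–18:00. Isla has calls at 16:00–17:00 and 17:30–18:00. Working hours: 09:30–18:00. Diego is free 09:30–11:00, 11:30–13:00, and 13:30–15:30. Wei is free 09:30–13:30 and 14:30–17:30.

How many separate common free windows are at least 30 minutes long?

1

Wyatt free within 09:30–18:00: 09:30–10:30, 11:30–12:00, 13:30–15:00, 15:30–16:30, 17:00–18:00.
Isla free within 09:30–18:00: 09:30–16:00, 17:00–17:30.
Bob ∩ Wyatt: 10:00–10:30, 17:00–17:30.
Bob ∩ Wyatt ∩ Isla: 10:00–10:30, 17:00–17:30.
Bob ∩ Wyatt ∩ Isla ∩ Diego: 10:00–10:30.
Bob ∩ Wyatt ∩ Isla ∩ Diego ∩ Wei: 10:00–10:30.
Windows ≥ 30 min: 10:00–10:30.
That's 1 window.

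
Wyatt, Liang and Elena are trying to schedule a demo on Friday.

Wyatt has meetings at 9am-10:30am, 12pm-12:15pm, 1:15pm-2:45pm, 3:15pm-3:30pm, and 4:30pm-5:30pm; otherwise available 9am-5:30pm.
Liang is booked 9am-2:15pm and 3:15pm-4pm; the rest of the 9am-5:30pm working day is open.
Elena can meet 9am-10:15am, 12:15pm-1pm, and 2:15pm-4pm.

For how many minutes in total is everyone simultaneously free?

30 minutes

Wyatt free within 09:00–17:30: 10:30–12:00, 12:15–13:15, 14:45–15:15, 15:30–16:30.
Liang free within 09:00–17:30: 14:15–15:15, 16:00–17:30.
Wyatt ∩ Liang: 14:45–15:15, 16:00–16:30.
Wyatt ∩ Liang ∩ Elena: 14:45–15:15.
Total common minutes: 30.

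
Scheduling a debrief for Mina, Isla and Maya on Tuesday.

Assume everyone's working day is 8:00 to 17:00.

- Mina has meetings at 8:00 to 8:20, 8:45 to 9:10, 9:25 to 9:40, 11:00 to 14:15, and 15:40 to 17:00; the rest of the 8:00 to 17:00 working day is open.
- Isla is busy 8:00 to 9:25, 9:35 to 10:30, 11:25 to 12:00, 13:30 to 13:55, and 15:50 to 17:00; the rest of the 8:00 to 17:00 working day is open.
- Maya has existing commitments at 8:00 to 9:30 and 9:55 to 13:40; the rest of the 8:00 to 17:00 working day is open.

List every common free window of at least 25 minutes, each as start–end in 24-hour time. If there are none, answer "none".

Mina free within 08:00–17:00: 08:20–08:45, 09:10–09:25, 09:40–11:00, 14:15–15:40.
Isla free within 08:00–17:00: 09:25–09:35, 10:30–11:25, 12:00–13:30, 13:55–15:50.
Maya free within 08:00–17:00: 09:30–09:55, 13:40–17:00.
Mina ∩ Isla: 10:30–11:00, 14:15–15:40.
Mina ∩ Isla ∩ Maya: 14:15–15:40.
Windows ≥ 25 min: 14:15–15:40.

14:15–15:40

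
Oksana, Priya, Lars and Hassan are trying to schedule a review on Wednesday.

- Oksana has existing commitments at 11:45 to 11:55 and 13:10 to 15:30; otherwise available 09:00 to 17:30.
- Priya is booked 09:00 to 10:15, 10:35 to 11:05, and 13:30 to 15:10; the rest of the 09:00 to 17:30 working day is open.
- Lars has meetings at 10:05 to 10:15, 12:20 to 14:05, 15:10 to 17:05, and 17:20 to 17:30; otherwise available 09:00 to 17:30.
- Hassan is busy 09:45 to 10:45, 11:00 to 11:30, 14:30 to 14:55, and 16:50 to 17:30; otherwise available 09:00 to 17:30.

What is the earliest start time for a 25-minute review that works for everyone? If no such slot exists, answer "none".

11:55

Oksana free within 09:00–17:30: 09:00–11:45, 11:55–13:10, 15:30–17:30.
Priya free within 09:00–17:30: 10:15–10:35, 11:05–13:30, 15:10–17:30.
Lars free within 09:00–17:30: 09:00–10:05, 10:15–12:20, 14:05–15:10, 17:05–17:20.
Hassan free within 09:00–17:30: 09:00–09:45, 10:45–11:00, 11:30–14:30, 14:55–16:50.
Oksana ∩ Priya: 10:15–10:35, 11:05–11:45, 11:55–13:10, 15:30–17:30.
Oksana ∩ Priya ∩ Lars: 10:15–10:35, 11:05–11:45, 11:55–12:20, 17:05–17:20.
Oksana ∩ Priya ∩ Lars ∩ Hassan: 11:30–11:45, 11:55–12:20.
Windows ≥ 25 min: 11:55–12:20.
Earliest such window starts at 11:55.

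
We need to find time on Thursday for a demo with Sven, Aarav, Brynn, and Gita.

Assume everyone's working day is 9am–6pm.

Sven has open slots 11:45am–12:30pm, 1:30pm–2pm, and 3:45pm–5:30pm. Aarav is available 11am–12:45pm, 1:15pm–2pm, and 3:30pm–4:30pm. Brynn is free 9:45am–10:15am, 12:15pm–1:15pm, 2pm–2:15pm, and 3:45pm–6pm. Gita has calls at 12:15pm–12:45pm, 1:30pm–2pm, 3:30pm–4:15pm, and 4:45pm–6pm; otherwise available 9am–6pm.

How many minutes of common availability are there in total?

Gita free within 09:00–18:00: 09:00–12:15, 12:45–13:30, 14:00–15:30, 16:15–16:45.
Sven ∩ Aarav: 11:45–12:30, 13:30–14:00, 15:45–16:30.
Sven ∩ Aarav ∩ Brynn: 12:15–12:30, 15:45–16:30.
Sven ∩ Aarav ∩ Brynn ∩ Gita: 16:15–16:30.
Total common minutes: 15.

15 minutes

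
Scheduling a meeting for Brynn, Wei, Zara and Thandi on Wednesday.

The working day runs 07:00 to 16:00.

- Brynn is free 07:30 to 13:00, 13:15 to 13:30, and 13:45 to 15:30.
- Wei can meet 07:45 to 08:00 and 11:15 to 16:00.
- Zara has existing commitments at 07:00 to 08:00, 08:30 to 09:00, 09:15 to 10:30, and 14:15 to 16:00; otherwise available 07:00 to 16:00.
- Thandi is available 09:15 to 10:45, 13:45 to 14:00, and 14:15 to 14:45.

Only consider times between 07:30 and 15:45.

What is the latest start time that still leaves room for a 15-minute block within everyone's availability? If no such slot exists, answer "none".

Zara free within 07:00–16:00: 08:00–08:30, 09:00–09:15, 10:30–14:15.
Brynn ∩ Wei: 07:45–08:00, 11:15–13:00, 13:15–13:30, 13:45–15:30.
Brynn ∩ Wei ∩ Zara: 11:15–13:00, 13:15–13:30, 13:45–14:15.
Brynn ∩ Wei ∩ Zara ∩ Thandi: 13:45–14:00.
Restricted to 07:30–15:45: 13:45–14:00.
Windows ≥ 15 min: 13:45–14:00.
Latest start in the last window 13:45–14:00 is 14:00 − 15 min = 13:45.

13:45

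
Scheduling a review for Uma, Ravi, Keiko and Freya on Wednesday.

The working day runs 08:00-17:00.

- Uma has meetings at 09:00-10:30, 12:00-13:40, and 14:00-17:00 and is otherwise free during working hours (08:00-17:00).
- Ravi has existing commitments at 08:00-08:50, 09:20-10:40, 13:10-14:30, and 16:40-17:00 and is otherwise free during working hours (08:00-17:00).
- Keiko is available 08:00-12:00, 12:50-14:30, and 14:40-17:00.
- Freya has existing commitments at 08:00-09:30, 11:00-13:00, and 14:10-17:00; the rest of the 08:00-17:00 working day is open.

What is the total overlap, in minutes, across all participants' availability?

20 minutes

Uma free within 08:00–17:00: 08:00–09:00, 10:30–12:00, 13:40–14:00.
Ravi free within 08:00–17:00: 08:50–09:20, 10:40–13:10, 14:30–16:40.
Freya free within 08:00–17:00: 09:30–11:00, 13:00–14:10.
Uma ∩ Ravi: 08:50–09:00, 10:40–12:00.
Uma ∩ Ravi ∩ Keiko: 08:50–09:00, 10:40–12:00.
Uma ∩ Ravi ∩ Keiko ∩ Freya: 10:40–11:00.
Total common minutes: 20.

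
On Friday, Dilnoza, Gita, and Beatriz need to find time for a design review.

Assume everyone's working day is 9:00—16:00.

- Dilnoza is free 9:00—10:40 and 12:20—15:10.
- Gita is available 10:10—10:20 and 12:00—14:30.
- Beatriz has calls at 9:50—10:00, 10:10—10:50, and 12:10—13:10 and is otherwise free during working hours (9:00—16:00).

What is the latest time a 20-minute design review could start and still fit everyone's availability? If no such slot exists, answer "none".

Beatriz free within 09:00–16:00: 09:00–09:50, 10:00–10:10, 10:50–12:10, 13:10–16:00.
Dilnoza ∩ Gita: 10:10–10:20, 12:20–14:30.
Dilnoza ∩ Gita ∩ Beatriz: 13:10–14:30.
Windows ≥ 20 min: 13:10–14:30.
Latest start in the last window 13:10–14:30 is 14:30 − 20 min = 14:10.

14:10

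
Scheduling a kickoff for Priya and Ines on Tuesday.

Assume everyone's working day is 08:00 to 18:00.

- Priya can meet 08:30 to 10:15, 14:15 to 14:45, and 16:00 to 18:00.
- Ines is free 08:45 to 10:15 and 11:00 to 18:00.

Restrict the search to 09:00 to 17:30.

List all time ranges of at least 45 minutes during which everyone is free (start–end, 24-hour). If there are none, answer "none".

Priya ∩ Ines: 08:45–10:15, 14:15–14:45, 16:00–18:00.
Restricted to 09:00–17:30: 09:00–10:15, 14:15–14:45, 16:00–17:30.
Windows ≥ 45 min: 09:00–10:15, 16:00–17:30.

09:00–10:15, 16:00–17:30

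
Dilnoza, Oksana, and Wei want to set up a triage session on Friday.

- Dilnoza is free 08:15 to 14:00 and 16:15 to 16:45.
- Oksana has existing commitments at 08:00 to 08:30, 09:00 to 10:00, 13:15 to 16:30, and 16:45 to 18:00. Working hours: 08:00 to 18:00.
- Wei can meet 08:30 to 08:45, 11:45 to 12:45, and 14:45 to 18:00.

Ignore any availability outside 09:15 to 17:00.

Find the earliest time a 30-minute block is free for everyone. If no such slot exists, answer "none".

11:45

Oksana free within 08:00–18:00: 08:30–09:00, 10:00–13:15, 16:30–16:45.
Dilnoza ∩ Oksana: 08:30–09:00, 10:00–13:15, 16:30–16:45.
Dilnoza ∩ Oksana ∩ Wei: 08:30–08:45, 11:45–12:45, 16:30–16:45.
Restricted to 09:15–17:00: 11:45–12:45, 16:30–16:45.
Windows ≥ 30 min: 11:45–12:45.
Earliest such window starts at 11:45.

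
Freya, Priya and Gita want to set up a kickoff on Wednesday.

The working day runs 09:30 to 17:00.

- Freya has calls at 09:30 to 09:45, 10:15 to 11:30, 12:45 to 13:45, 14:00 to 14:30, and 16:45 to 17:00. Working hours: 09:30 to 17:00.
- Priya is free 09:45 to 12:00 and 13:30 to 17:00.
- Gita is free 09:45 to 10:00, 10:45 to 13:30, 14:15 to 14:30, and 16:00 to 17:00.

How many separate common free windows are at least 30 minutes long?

Freya free within 09:30–17:00: 09:45–10:15, 11:30–12:45, 13:45–14:00, 14:30–16:45.
Freya ∩ Priya: 09:45–10:15, 11:30–12:00, 13:45–14:00, 14:30–16:45.
Freya ∩ Priya ∩ Gita: 09:45–10:00, 11:30–12:00, 16:00–16:45.
Windows ≥ 30 min: 11:30–12:00, 16:00–16:45.
That's 2 windows.

2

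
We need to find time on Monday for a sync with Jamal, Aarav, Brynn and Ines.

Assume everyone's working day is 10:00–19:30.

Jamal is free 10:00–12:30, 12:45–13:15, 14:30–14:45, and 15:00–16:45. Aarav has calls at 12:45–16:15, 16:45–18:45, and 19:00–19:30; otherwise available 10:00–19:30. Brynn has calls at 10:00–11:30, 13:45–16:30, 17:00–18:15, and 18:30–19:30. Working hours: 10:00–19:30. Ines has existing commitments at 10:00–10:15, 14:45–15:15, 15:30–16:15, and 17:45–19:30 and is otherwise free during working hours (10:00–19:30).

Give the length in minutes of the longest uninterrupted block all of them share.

Aarav free within 10:00–19:30: 10:00–12:45, 16:15–16:45, 18:45–19:00.
Brynn free within 10:00–19:30: 11:30–13:45, 16:30–17:00, 18:15–18:30.
Ines free within 10:00–19:30: 10:15–14:45, 15:15–15:30, 16:15–17:45.
Jamal ∩ Aarav: 10:00–12:30, 16:15–16:45.
Jamal ∩ Aarav ∩ Brynn: 11:30–12:30, 16:30–16:45.
Jamal ∩ Aarav ∩ Brynn ∩ Ines: 11:30–12:30, 16:30–16:45.
Common window lengths: 60, 15 min; longest is 60.

60 minutes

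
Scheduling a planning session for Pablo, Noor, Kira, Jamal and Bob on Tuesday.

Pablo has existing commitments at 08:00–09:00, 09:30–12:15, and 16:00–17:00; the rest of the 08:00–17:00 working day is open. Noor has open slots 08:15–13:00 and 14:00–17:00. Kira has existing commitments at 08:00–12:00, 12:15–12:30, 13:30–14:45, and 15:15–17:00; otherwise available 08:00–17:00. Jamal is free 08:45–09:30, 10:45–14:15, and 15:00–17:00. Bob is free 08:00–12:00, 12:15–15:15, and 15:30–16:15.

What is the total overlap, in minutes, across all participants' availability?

Pablo free within 08:00–17:00: 09:00–09:30, 12:15–16:00.
Kira free within 08:00–17:00: 12:00–12:15, 12:30–13:30, 14:45–15:15.
Pablo ∩ Noor: 09:00–09:30, 12:15–13:00, 14:00–16:00.
Pablo ∩ Noor ∩ Kira: 12:30–13:00, 14:45–15:15.
Pablo ∩ Noor ∩ Kira ∩ Jamal: 12:30–13:00, 15:00–15:15.
Pablo ∩ Noor ∩ Kira ∩ Jamal ∩ Bob: 12:30–13:00, 15:00–15:15.
Total common minutes: 30 + 15 = 45.

45 minutes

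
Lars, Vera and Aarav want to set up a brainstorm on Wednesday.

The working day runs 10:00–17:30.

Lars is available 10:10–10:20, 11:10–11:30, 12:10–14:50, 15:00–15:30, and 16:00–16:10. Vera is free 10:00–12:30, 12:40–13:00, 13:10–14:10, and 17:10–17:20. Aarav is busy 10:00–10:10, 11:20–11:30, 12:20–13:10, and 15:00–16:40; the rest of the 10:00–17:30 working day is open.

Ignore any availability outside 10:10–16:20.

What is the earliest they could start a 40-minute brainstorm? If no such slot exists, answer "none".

13:10

Aarav free within 10:00–17:30: 10:10–11:20, 11:30–12:20, 13:10–15:00, 16:40–17:30.
Lars ∩ Vera: 10:10–10:20, 11:10–11:30, 12:10–12:30, 12:40–13:00, 13:10–14:10.
Lars ∩ Vera ∩ Aarav: 10:10–10:20, 11:10–11:20, 12:10–12:20, 13:10–14:10.
Restricted to 10:10–16:20: 10:10–10:20, 11:10–11:20, 12:10–12:20, 13:10–14:10.
Windows ≥ 40 min: 13:10–14:10.
Earliest such window starts at 13:10.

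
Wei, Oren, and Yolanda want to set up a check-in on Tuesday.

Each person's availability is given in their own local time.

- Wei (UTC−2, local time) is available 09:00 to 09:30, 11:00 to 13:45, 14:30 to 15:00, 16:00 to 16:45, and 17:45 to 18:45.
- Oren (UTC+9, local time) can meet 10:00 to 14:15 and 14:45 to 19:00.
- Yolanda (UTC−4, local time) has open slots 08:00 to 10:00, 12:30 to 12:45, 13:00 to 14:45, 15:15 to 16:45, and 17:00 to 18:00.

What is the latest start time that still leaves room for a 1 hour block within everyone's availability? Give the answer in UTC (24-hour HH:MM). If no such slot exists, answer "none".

none

Wei → UTC: 11:00–11:30, 13:00–15:45, 16:30–17:00, 18:00–18:45, 19:45–20:45.
Oren → UTC: 01:00–05:15, 05:45–10:00.
Yolanda → UTC: 12:00–14:00, 16:30–16:45, 17:00–18:45, 19:15–20:45, 21:00–22:00.
Wei ∩ Oren: (none).
Wei ∩ Oren ∩ Yolanda: (none).
Windows ≥ 60 min: (none).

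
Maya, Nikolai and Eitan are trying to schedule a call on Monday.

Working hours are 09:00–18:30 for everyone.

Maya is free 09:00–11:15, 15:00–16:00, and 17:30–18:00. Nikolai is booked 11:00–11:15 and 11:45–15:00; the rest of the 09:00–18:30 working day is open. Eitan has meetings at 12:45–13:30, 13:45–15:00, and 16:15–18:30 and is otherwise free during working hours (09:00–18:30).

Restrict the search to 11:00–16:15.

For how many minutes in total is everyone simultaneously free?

Nikolai free within 09:00–18:30: 09:00–11:00, 11:15–11:45, 15:00–18:30.
Eitan free within 09:00–18:30: 09:00–12:45, 13:30–13:45, 15:00–16:15.
Maya ∩ Nikolai: 09:00–11:00, 15:00–16:00, 17:30–18:00.
Maya ∩ Nikolai ∩ Eitan: 09:00–11:00, 15:00–16:00.
Restricted to 11:00–16:15: 15:00–16:00.
Total common minutes: 60.

60 minutes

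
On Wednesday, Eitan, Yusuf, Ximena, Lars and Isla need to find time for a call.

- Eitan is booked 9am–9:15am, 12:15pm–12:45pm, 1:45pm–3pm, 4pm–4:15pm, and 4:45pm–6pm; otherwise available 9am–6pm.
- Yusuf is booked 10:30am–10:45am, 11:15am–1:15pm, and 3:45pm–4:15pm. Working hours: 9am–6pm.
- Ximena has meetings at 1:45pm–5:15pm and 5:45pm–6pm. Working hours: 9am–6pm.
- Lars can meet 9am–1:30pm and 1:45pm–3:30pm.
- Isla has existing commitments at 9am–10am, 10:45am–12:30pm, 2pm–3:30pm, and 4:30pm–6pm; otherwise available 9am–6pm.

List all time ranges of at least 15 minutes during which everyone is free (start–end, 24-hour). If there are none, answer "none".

Eitan free within 09:00–18:00: 09:15–12:15, 12:45–13:45, 15:00–16:00, 16:15–16:45.
Yusuf free within 09:00–18:00: 09:00–10:30, 10:45–11:15, 13:15–15:45, 16:15–18:00.
Ximena free within 09:00–18:00: 09:00–13:45, 17:15–17:45.
Isla free within 09:00–18:00: 10:00–10:45, 12:30–14:00, 15:30–16:30.
Eitan ∩ Yusuf: 09:15–10:30, 10:45–11:15, 13:15–13:45, 15:00–15:45, 16:15–16:45.
Eitan ∩ Yusuf ∩ Ximena: 09:15–10:30, 10:45–11:15, 13:15–13:45.
Eitan ∩ Yusuf ∩ Ximena ∩ Lars: 09:15–10:30, 10:45–11:15, 13:15–13:30.
Eitan ∩ Yusuf ∩ Ximena ∩ Lars ∩ Isla: 10:00–10:30, 13:15–13:30.
Windows ≥ 15 min: 10:00–10:30, 13:15–13:30.

10:00–10:30, 13:15–13:30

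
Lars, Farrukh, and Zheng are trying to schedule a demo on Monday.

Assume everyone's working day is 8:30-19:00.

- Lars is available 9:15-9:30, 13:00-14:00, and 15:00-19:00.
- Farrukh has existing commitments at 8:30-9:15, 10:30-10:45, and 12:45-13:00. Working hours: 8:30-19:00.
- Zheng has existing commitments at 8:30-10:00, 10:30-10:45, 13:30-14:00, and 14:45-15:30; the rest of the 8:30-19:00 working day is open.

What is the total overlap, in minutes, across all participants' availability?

Farrukh free within 08:30–19:00: 09:15–10:30, 10:45–12:45, 13:00–19:00.
Zheng free within 08:30–19:00: 10:00–10:30, 10:45–13:30, 14:00–14:45, 15:30–19:00.
Lars ∩ Farrukh: 09:15–09:30, 13:00–14:00, 15:00–19:00.
Lars ∩ Farrukh ∩ Zheng: 13:00–13:30, 15:30–19:00.
Total common minutes: 30 + 210 = 240.

240 minutes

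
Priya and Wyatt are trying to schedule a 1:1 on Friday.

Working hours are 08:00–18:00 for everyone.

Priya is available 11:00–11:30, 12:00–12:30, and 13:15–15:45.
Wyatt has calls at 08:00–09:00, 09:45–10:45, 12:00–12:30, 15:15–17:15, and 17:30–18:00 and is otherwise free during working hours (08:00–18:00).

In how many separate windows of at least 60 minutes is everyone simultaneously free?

Wyatt free within 08:00–18:00: 09:00–09:45, 10:45–12:00, 12:30–15:15, 17:15–17:30.
Priya ∩ Wyatt: 11:00–11:30, 13:15–15:15.
Windows ≥ 60 min: 13:15–15:15.
That's 1 window.

1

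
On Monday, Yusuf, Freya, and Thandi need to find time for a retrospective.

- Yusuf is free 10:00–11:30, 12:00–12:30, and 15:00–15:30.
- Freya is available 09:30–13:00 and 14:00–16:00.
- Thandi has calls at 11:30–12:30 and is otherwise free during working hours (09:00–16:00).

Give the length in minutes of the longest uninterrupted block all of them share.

Thandi free within 09:00–16:00: 09:00–11:30, 12:30–16:00.
Yusuf ∩ Freya: 10:00–11:30, 12:00–12:30, 15:00–15:30.
Yusuf ∩ Freya ∩ Thandi: 10:00–11:30, 15:00–15:30.
Common window lengths: 90, 30 min; longest is 90.

90 minutes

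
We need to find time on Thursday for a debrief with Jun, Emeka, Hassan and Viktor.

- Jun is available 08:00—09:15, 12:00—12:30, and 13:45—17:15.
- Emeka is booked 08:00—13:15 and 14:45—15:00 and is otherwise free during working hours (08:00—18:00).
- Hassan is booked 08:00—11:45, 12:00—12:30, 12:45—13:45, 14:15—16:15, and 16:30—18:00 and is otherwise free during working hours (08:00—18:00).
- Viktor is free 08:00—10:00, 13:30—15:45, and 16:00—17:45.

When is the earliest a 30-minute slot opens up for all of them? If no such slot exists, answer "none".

13:45

Emeka free within 08:00–18:00: 13:15–14:45, 15:00–18:00.
Hassan free within 08:00–18:00: 11:45–12:00, 12:30–12:45, 13:45–14:15, 16:15–16:30.
Jun ∩ Emeka: 13:45–14:45, 15:00–17:15.
Jun ∩ Emeka ∩ Hassan: 13:45–14:15, 16:15–16:30.
Jun ∩ Emeka ∩ Hassan ∩ Viktor: 13:45–14:15, 16:15–16:30.
Windows ≥ 30 min: 13:45–14:15.
Earliest such window starts at 13:45.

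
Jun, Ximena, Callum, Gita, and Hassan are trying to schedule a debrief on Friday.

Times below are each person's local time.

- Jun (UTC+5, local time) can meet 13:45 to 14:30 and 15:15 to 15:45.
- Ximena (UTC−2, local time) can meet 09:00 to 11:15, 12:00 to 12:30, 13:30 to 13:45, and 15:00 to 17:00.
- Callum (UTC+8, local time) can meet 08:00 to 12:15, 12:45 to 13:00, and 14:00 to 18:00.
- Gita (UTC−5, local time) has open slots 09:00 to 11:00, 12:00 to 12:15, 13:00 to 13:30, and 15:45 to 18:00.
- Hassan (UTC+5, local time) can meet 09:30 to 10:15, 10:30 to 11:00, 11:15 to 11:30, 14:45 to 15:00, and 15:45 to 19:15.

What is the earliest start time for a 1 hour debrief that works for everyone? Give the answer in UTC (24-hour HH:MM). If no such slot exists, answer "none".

Jun → UTC: 08:45–09:30, 10:15–10:45.
Ximena → UTC: 11:00–13:15, 14:00–14:30, 15:30–15:45, 17:00–19:00.
Callum → UTC: 00:00–04:15, 04:45–05:00, 06:00–10:00.
Gita → UTC: 14:00–16:00, 17:00–17:15, 18:00–18:30, 20:45–23:00.
Hassan → UTC: 04:30–05:15, 05:30–06:00, 06:15–06:30, 09:45–10:00, 10:45–14:15.
Jun ∩ Ximena: (none).
Jun ∩ Ximena ∩ Callum: (none).
Jun ∩ Ximena ∩ Callum ∩ Gita: (none).
Jun ∩ Ximena ∩ Callum ∩ Gita ∩ Hassan: (none).
Windows ≥ 60 min: (none).

none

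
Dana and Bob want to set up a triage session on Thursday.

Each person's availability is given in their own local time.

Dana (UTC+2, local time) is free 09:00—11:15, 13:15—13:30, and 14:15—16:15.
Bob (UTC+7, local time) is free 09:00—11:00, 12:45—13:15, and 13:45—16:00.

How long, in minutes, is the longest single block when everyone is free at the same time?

120 minutes

Dana → UTC: 07:00–09:15, 11:15–11:30, 12:15–14:15.
Bob → UTC: 02:00–04:00, 05:45–06:15, 06:45–09:00.
Dana ∩ Bob: 07:00–09:00.
Single common window of 120 minutes.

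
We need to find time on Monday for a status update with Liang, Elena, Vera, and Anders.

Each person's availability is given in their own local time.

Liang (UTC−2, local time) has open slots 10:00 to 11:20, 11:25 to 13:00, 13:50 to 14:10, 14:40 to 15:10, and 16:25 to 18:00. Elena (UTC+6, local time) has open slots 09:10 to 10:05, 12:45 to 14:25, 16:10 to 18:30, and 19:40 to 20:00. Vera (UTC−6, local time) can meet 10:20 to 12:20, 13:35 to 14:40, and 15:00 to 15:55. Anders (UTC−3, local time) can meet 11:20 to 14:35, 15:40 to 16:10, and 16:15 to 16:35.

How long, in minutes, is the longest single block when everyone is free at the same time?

Liang → UTC: 12:00–13:20, 13:25–15:00, 15:50–16:10, 16:40–17:10, 18:25–20:00.
Elena → UTC: 03:10–04:05, 06:45–08:25, 10:10–12:30, 13:40–14:00.
Vera → UTC: 16:20–18:20, 19:35–20:40, 21:00–21:55.
Anders → UTC: 14:20–17:35, 18:40–19:10, 19:15–19:35.
Liang ∩ Elena: 12:00–12:30, 13:40–14:00.
Liang ∩ Elena ∩ Vera: (none).
Liang ∩ Elena ∩ Vera ∩ Anders: (none).
No common window.

0 minutes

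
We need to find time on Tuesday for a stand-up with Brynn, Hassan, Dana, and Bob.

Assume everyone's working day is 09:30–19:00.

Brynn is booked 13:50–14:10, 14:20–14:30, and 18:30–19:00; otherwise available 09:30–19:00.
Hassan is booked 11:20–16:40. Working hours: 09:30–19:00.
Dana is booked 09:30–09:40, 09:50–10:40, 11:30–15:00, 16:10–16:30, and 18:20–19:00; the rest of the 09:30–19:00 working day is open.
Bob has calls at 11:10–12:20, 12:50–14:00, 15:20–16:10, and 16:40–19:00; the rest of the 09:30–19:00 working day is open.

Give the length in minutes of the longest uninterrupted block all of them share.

30 minutes

Brynn free within 09:30–19:00: 09:30–13:50, 14:10–14:20, 14:30–18:30.
Hassan free within 09:30–19:00: 09:30–11:20, 16:40–19:00.
Dana free within 09:30–19:00: 09:40–09:50, 10:40–11:30, 15:00–16:10, 16:30–18:20.
Bob free within 09:30–19:00: 09:30–11:10, 12:20–12:50, 14:00–15:20, 16:10–16:40.
Brynn ∩ Hassan: 09:30–11:20, 16:40–18:30.
Brynn ∩ Hassan ∩ Dana: 09:40–09:50, 10:40–11:20, 16:40–18:20.
Brynn ∩ Hassan ∩ Dana ∩ Bob: 09:40–09:50, 10:40–11:10.
Common window lengths: 10, 30 min; longest is 30.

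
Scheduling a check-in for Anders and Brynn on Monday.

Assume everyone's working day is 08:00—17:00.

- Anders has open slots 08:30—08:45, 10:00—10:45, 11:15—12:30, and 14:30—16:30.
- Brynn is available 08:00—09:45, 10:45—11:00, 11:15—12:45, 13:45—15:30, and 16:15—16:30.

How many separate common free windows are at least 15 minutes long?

4

Anders ∩ Brynn: 08:30–08:45, 11:15–12:30, 14:30–15:30, 16:15–16:30.
Windows ≥ 15 min: 08:30–08:45, 11:15–12:30, 14:30–15:30, 16:15–16:30.
That's 4 windows.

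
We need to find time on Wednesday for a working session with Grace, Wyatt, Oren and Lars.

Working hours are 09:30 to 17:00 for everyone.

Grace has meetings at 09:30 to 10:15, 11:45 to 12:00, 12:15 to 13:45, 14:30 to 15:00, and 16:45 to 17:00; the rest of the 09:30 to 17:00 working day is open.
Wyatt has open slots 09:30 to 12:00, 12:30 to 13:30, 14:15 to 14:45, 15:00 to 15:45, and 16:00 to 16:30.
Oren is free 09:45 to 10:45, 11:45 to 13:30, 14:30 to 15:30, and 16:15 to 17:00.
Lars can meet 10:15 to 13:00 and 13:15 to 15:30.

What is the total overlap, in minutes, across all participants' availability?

Grace free within 09:30–17:00: 10:15–11:45, 12:00–12:15, 13:45–14:30, 15:00–16:45.
Grace ∩ Wyatt: 10:15–11:45, 14:15–14:30, 15:00–15:45, 16:00–16:30.
Grace ∩ Wyatt ∩ Oren: 10:15–10:45, 15:00–15:30, 16:15–16:30.
Grace ∩ Wyatt ∩ Oren ∩ Lars: 10:15–10:45, 15:00–15:30.
Total common minutes: 30 + 30 = 60.

60 minutes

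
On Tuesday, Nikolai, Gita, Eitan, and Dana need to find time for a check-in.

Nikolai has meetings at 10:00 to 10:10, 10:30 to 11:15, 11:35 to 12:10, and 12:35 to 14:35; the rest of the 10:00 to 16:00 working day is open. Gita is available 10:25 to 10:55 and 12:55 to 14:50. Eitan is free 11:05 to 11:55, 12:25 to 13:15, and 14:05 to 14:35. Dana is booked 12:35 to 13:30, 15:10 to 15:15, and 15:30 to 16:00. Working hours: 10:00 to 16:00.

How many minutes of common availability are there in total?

0 minutes

Nikolai free within 10:00–16:00: 10:10–10:30, 11:15–11:35, 12:10–12:35, 14:35–16:00.
Dana free within 10:00–16:00: 10:00–12:35, 13:30–15:10, 15:15–15:30.
Nikolai ∩ Gita: 10:25–10:30, 14:35–14:50.
Nikolai ∩ Gita ∩ Eitan: (none).
Nikolai ∩ Gita ∩ Eitan ∩ Dana: (none).
Total common minutes: 0.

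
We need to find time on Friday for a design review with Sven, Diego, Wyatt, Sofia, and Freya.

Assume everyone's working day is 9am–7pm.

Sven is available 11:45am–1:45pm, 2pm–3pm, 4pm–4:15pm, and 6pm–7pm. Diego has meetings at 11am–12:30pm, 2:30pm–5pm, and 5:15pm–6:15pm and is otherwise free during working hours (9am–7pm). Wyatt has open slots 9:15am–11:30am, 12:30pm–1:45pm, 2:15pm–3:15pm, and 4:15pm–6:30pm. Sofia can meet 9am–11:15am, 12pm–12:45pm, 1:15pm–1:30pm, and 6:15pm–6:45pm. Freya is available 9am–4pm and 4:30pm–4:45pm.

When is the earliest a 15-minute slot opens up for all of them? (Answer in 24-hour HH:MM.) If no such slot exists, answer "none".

12:30

Diego free within 09:00–19:00: 09:00–11:00, 12:30–14:30, 17:00–17:15, 18:15–19:00.
Sven ∩ Diego: 12:30–13:45, 14:00–14:30, 18:15–19:00.
Sven ∩ Diego ∩ Wyatt: 12:30–13:45, 14:15–14:30, 18:15–18:30.
Sven ∩ Diego ∩ Wyatt ∩ Sofia: 12:30–12:45, 13:15–13:30, 18:15–18:30.
Sven ∩ Diego ∩ Wyatt ∩ Sofia ∩ Freya: 12:30–12:45, 13:15–13:30.
Windows ≥ 15 min: 12:30–12:45, 13:15–13:30.
Earliest such window starts at 12:30.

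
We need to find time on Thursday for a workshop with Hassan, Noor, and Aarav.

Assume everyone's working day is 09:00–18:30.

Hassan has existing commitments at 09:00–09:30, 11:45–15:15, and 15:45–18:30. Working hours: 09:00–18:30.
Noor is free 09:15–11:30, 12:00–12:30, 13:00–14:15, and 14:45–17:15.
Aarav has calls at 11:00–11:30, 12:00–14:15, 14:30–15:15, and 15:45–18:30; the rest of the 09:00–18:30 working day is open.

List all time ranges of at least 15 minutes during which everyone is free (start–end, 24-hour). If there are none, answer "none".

Hassan free within 09:00–18:30: 09:30–11:45, 15:15–15:45.
Aarav free within 09:00–18:30: 09:00–11:00, 11:30–12:00, 14:15–14:30, 15:15–15:45.
Hassan ∩ Noor: 09:30–11:30, 15:15–15:45.
Hassan ∩ Noor ∩ Aarav: 09:30–11:00, 15:15–15:45.
Windows ≥ 15 min: 09:30–11:00, 15:15–15:45.

09:30–11:00, 15:15–15:45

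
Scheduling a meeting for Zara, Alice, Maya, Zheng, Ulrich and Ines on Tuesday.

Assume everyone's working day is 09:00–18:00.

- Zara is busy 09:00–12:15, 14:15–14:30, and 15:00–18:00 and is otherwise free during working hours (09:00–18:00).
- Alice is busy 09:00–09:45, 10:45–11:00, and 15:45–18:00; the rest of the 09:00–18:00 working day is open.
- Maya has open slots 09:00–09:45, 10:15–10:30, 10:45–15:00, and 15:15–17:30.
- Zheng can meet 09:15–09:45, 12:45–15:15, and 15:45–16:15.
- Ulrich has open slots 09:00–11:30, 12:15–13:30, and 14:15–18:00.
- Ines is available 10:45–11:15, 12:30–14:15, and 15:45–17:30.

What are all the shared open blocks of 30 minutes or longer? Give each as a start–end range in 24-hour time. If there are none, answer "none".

Zara free within 09:00–18:00: 12:15–14:15, 14:30–15:00.
Alice free within 09:00–18:00: 09:45–10:45, 11:00–15:45.
Zara ∩ Alice: 12:15–14:15, 14:30–15:00.
Zara ∩ Alice ∩ Maya: 12:15–14:15, 14:30–15:00.
Zara ∩ Alice ∩ Maya ∩ Zheng: 12:45–14:15, 14:30–15:00.
Zara ∩ Alice ∩ Maya ∩ Zheng ∩ Ulrich: 12:45–13:30, 14:30–15:00.
Zara ∩ Alice ∩ Maya ∩ Zheng ∩ Ulrich ∩ Ines: 12:45–13:30.
Windows ≥ 30 min: 12:45–13:30.

12:45–13:30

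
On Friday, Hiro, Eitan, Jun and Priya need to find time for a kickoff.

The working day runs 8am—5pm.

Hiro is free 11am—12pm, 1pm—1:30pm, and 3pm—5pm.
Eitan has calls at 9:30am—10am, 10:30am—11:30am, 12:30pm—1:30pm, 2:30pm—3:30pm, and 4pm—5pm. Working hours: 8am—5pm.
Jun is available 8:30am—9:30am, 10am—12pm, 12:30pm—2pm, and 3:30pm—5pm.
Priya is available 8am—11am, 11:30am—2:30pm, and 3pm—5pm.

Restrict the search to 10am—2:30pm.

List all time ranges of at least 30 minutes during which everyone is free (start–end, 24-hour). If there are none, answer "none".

11:30–12:00

Eitan free within 08:00–17:00: 08:00–09:30, 10:00–10:30, 11:30–12:30, 13:30–14:30, 15:30–16:00.
Hiro ∩ Eitan: 11:30–12:00, 15:30–16:00.
Hiro ∩ Eitan ∩ Jun: 11:30–12:00, 15:30–16:00.
Hiro ∩ Eitan ∩ Jun ∩ Priya: 11:30–12:00, 15:30–16:00.
Restricted to 10:00–14:30: 11:30–12:00.
Windows ≥ 30 min: 11:30–12:00.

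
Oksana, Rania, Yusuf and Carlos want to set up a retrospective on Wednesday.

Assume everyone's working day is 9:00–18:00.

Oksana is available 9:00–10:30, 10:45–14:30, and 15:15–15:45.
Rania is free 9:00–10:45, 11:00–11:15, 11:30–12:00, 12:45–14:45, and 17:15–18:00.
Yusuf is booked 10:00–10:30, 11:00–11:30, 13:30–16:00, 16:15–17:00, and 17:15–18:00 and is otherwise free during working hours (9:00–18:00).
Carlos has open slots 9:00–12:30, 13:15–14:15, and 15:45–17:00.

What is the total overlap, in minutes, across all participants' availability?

105 minutes

Yusuf free within 09:00–18:00: 09:00–10:00, 10:30–11:00, 11:30–13:30, 16:00–16:15, 17:00–17:15.
Oksana ∩ Rania: 09:00–10:30, 11:00–11:15, 11:30–12:00, 12:45–14:30.
Oksana ∩ Rania ∩ Yusuf: 09:00–10:00, 11:30–12:00, 12:45–13:30.
Oksana ∩ Rania ∩ Yusuf ∩ Carlos: 09:00–10:00, 11:30–12:00, 13:15–13:30.
Total common minutes: 60 + 30 + 15 = 105.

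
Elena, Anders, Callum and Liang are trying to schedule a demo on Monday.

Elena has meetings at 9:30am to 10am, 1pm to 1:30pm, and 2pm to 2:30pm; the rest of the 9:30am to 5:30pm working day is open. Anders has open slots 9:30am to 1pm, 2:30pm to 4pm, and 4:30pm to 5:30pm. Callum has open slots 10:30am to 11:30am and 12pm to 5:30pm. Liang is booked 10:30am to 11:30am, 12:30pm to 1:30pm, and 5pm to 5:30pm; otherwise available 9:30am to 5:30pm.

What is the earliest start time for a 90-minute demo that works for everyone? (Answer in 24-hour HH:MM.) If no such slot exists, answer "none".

14:30

Elena free within 09:30–17:30: 10:00–13:00, 13:30–14:00, 14:30–17:30.
Liang free within 09:30–17:30: 09:30–10:30, 11:30–12:30, 13:30–17:00.
Elena ∩ Anders: 10:00–13:00, 14:30–16:00, 16:30–17:30.
Elena ∩ Anders ∩ Callum: 10:30–11:30, 12:00–13:00, 14:30–16:00, 16:30–17:30.
Elena ∩ Anders ∩ Callum ∩ Liang: 12:00–12:30, 14:30–16:00, 16:30–17:00.
Windows ≥ 90 min: 14:30–16:00.
Earliest such window starts at 14:30.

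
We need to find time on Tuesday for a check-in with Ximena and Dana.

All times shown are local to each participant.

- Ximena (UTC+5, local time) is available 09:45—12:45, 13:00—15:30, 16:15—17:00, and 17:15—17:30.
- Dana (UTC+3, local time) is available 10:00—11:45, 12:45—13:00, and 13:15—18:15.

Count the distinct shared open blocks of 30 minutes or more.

3

Ximena → UTC: 04:45–07:45, 08:00–10:30, 11:15–12:00, 12:15–12:30.
Dana → UTC: 07:00–08:45, 09:45–10:00, 10:15–15:15.
Ximena ∩ Dana: 07:00–07:45, 08:00–08:45, 09:45–10:00, 10:15–10:30, 11:15–12:00, 12:15–12:30.
Windows ≥ 30 min: 07:00–07:45, 08:00–08:45, 11:15–12:00.
That's 3 windows.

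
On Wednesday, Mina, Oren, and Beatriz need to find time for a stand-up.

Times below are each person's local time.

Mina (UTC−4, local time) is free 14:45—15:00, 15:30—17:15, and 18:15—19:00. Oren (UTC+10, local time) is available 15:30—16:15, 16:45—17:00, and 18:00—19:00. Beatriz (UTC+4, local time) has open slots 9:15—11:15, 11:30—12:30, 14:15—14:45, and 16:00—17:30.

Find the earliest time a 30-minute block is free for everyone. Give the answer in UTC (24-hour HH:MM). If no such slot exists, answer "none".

Mina → UTC: 18:45–19:00, 19:30–21:15, 22:15–23:00.
Oren → UTC: 05:30–06:15, 06:45–07:00, 08:00–09:00.
Beatriz → UTC: 05:15–07:15, 07:30–08:30, 10:15–10:45, 12:00–13:30.
Mina ∩ Oren: (none).
Mina ∩ Oren ∩ Beatriz: (none).
Windows ≥ 30 min: (none).

none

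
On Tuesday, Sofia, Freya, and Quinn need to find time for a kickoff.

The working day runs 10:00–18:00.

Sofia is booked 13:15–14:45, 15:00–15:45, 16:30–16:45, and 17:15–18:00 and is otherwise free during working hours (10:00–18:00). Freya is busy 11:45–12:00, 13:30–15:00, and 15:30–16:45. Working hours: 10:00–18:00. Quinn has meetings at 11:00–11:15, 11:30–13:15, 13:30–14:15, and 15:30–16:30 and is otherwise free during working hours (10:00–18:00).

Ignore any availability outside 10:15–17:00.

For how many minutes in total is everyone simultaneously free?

75 minutes

Sofia free within 10:00–18:00: 10:00–13:15, 14:45–15:00, 15:45–16:30, 16:45–17:15.
Freya free within 10:00–18:00: 10:00–11:45, 12:00–13:30, 15:00–15:30, 16:45–18:00.
Quinn free within 10:00–18:00: 10:00–11:00, 11:15–11:30, 13:15–13:30, 14:15–15:30, 16:30–18:00.
Sofia ∩ Freya: 10:00–11:45, 12:00–13:15, 16:45–17:15.
Sofia ∩ Freya ∩ Quinn: 10:00–11:00, 11:15–11:30, 16:45–17:15.
Restricted to 10:15–17:00: 10:15–11:00, 11:15–11:30, 16:45–17:00.
Total common minutes: 45 + 15 + 15 = 75.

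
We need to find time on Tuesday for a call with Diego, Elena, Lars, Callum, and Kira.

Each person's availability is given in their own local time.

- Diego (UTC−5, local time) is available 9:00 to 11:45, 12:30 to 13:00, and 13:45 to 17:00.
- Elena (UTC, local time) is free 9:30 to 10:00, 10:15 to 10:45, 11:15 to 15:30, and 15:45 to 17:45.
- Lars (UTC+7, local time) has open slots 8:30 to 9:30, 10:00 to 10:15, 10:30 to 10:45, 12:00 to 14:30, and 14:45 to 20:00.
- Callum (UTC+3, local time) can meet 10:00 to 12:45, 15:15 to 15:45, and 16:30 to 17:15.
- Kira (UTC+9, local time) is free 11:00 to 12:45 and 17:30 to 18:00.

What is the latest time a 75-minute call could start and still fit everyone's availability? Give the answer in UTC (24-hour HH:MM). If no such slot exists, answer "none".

Diego → UTC: 14:00–16:45, 17:30–18:00, 18:45–22:00.
Elena → UTC: 09:30–10:00, 10:15–10:45, 11:15–15:30, 15:45–17:45.
Lars → UTC: 01:30–02:30, 03:00–03:15, 03:30–03:45, 05:00–07:30, 07:45–13:00.
Callum → UTC: 07:00–09:45, 12:15–12:45, 13:30–14:15.
Kira → UTC: 02:00–03:45, 08:30–09:00.
Diego ∩ Elena: 14:00–15:30, 15:45–16:45, 17:30–17:45.
Diego ∩ Elena ∩ Lars: (none).
Diego ∩ Elena ∩ Lars ∩ Callum: (none).
Diego ∩ Elena ∩ Lars ∩ Callum ∩ Kira: (none).
Windows ≥ 75 min: (none).

none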